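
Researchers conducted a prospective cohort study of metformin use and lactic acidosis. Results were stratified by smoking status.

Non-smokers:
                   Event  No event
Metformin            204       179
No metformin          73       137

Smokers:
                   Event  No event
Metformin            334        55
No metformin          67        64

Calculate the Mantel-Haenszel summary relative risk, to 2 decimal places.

RR_MH = Σ(aᵢ·n₀ᵢ/nᵢ) / Σ(cᵢ·n₁ᵢ/nᵢ), with n₁ᵢ = aᵢ+bᵢ (exposed), n₀ᵢ = cᵢ+dᵢ (unexposed), nᵢ = n₁ᵢ+n₀ᵢ.
Stratum 1 (Non-smokers): n₁ = 383, n₀ = 210, n = 593; a·n₀/n = 204·210/593 = 72.2428; c·n₁/n = 73·383/593 = 47.1484
Stratum 2 (Smokers): n₁ = 389, n₀ = 131, n = 520; a·n₀/n = 334·131/520 = 84.1423; c·n₁/n = 67·389/520 = 50.1212
RR_MH = (72.2428 + 84.1423) / (47.1484 + 50.1212) = 156.3851 / 97.2696 = 1.60775

1.61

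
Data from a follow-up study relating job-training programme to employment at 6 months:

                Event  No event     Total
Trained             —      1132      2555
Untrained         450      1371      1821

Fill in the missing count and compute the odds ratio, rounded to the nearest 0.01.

3.83

The missing cell is in the exposed row: 2555 − 1132 = 1423.
So a = 1423, b = 1132, c = 450, d = 1371.
OR = (a·d)/(b·c) = (1423 × 1371) / (1132 × 450) = 1950933 / 509400 = 3.82986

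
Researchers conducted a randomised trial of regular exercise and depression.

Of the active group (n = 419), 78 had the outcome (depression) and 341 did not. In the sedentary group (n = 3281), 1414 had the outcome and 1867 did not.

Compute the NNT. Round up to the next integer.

Risk in treated group = 78/419 = 0.18616; risk in control = 1414/3281 = 0.43097.
Absolute risk reduction = 0.43097 − 0.18616 = 0.24481
NNT = 1 / ARR = 1 / 0.24481 = 4.085 → round up → 5

5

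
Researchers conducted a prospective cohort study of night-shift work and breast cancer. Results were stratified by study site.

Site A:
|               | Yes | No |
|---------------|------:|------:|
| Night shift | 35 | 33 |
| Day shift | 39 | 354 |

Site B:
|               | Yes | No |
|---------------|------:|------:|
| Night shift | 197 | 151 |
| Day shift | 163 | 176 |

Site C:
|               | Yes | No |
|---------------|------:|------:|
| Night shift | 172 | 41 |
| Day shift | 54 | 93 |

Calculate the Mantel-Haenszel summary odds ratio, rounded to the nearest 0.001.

OR_MH = Σ(aᵢdᵢ/nᵢ) / Σ(bᵢcᵢ/nᵢ), where nᵢ is the stratum total.
Stratum 1 (Site A): n = 461; a·d/n = 35·354/461 = 26.8764; b·c/n = 33·39/461 = 2.7918
Stratum 2 (Site B): n = 687; a·d/n = 197·176/687 = 50.4687; b·c/n = 151·163/687 = 35.8268
Stratum 3 (Site C): n = 360; a·d/n = 172·93/360 = 44.4333; b·c/n = 41·54/360 = 6.1500
OR_MH = (26.8764 + 50.4687 + 44.4333) / (2.7918 + 35.8268 + 6.1500) = 121.7784 / 44.7685 = 2.72018

2.720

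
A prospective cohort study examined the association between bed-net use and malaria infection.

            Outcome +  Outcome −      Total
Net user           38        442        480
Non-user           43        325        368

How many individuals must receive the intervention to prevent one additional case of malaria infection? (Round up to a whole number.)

Risk in treated group = 38/480 = 0.07917; risk in control = 43/368 = 0.11685.
Absolute risk reduction = 0.11685 − 0.07917 = 0.03768
NNT = 1 / ARR = 1 / 0.03768 = 26.538 → round up → 27

27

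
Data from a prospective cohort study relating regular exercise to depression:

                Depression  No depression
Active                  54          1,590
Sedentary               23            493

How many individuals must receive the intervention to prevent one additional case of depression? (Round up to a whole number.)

86

Risk in treated group = 54/1644 = 0.03285; risk in control = 23/516 = 0.04457.
Absolute risk reduction = 0.04457 − 0.03285 = 0.01173
NNT = 1 / ARR = 1 / 0.01173 = 85.274 → round up → 86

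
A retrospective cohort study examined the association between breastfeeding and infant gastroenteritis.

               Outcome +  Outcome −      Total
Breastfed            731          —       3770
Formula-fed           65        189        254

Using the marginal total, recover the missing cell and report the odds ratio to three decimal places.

0.699

The missing cell is in the exposed row: 3770 − 731 = 3039.
So a = 731, b = 3039, c = 65, d = 189.
OR = (a·d)/(b·c) = (731 × 189) / (3039 × 65) = 138159 / 197535 = 0.69942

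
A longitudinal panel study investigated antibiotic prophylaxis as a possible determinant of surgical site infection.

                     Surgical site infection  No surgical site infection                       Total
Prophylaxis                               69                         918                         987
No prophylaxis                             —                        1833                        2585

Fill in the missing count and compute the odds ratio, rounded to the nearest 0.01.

The missing cell is in the unexposed row: 2585 − 1833 = 752.
So a = 69, b = 918, c = 752, d = 1833.
OR = (a·d)/(b·c) = (69 × 1833) / (918 × 752) = 126477 / 690336 = 0.18321

0.18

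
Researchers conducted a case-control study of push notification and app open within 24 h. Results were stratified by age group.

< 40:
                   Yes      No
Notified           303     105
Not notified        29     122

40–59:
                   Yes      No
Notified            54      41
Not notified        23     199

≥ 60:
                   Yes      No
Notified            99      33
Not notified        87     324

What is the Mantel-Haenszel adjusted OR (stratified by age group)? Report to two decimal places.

OR_MH = Σ(aᵢdᵢ/nᵢ) / Σ(bᵢcᵢ/nᵢ), where nᵢ is the stratum total.
Stratum 1 (< 40): n = 559; a·d/n = 303·122/559 = 66.1288; b·c/n = 105·29/559 = 5.4472
Stratum 2 (40–59): n = 317; a·d/n = 54·199/317 = 33.8991; b·c/n = 41·23/317 = 2.9748
Stratum 3 (≥ 60): n = 543; a·d/n = 99·324/543 = 59.0718; b·c/n = 33·87/543 = 5.2873
OR_MH = (66.1288 + 33.8991 + 59.0718) / (5.4472 + 2.9748 + 5.2873) = 159.0997 / 13.7093 = 11.60525

11.61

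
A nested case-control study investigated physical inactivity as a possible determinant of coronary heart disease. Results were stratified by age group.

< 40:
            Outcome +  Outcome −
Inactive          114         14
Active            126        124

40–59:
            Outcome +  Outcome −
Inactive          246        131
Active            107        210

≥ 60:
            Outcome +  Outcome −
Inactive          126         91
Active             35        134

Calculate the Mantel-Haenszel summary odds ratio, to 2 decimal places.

OR_MH = Σ(aᵢdᵢ/nᵢ) / Σ(bᵢcᵢ/nᵢ), where nᵢ is the stratum total.
Stratum 1 (< 40): n = 378; a·d/n = 114·124/378 = 37.3968; b·c/n = 14·126/378 = 4.6667
Stratum 2 (40–59): n = 694; a·d/n = 246·210/694 = 74.4380; b·c/n = 131·107/694 = 20.1974
Stratum 3 (≥ 60): n = 386; a·d/n = 126·134/386 = 43.7409; b·c/n = 91·35/386 = 8.2513
OR_MH = (37.3968 + 74.4380 + 43.7409) / (4.6667 + 20.1974 + 8.2513) = 155.5758 / 33.1154 = 4.69799

4.70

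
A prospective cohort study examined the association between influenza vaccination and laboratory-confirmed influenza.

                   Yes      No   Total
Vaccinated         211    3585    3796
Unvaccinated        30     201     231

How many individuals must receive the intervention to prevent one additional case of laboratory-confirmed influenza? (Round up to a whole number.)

14

Risk in treated group = 211/3796 = 0.05558; risk in control = 30/231 = 0.12987.
Absolute risk reduction = 0.12987 − 0.05558 = 0.07429
NNT = 1 / ARR = 1 / 0.07429 = 13.462 → round up → 14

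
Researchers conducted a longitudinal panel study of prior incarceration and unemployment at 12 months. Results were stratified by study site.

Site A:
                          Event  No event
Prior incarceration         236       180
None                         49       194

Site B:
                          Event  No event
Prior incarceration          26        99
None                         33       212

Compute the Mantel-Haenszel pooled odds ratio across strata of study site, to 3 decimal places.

3.798

OR_MH = Σ(aᵢdᵢ/nᵢ) / Σ(bᵢcᵢ/nᵢ), where nᵢ is the stratum total.
Stratum 1 (Site A): n = 659; a·d/n = 236·194/659 = 69.4750; b·c/n = 180·49/659 = 13.3839
Stratum 2 (Site B): n = 370; a·d/n = 26·212/370 = 14.8973; b·c/n = 99·33/370 = 8.8297
OR_MH = (69.4750 + 14.8973) / (13.3839 + 8.8297) = 84.3723 / 22.2136 = 3.79822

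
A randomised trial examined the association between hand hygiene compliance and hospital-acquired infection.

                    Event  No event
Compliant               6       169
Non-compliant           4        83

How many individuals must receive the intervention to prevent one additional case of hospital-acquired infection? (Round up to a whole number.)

86

Risk in treated group = 6/175 = 0.03429; risk in control = 4/87 = 0.04598.
Absolute risk reduction = 0.04598 − 0.03429 = 0.01169
NNT = 1 / ARR = 1 / 0.01169 = 85.534 → round up → 86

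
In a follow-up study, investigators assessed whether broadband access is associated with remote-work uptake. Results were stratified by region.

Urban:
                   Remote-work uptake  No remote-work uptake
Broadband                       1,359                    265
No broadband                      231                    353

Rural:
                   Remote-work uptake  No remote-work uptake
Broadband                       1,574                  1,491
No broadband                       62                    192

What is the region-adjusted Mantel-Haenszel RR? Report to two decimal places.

RR_MH = Σ(aᵢ·n₀ᵢ/nᵢ) / Σ(cᵢ·n₁ᵢ/nᵢ), with n₁ᵢ = aᵢ+bᵢ (exposed), n₀ᵢ = cᵢ+dᵢ (unexposed), nᵢ = n₁ᵢ+n₀ᵢ.
Stratum 1 (Urban): n₁ = 1624, n₀ = 584, n = 2208; a·n₀/n = 1359·584/2208 = 359.4457; c·n₁/n = 231·1624/2208 = 169.9022
Stratum 2 (Rural): n₁ = 3065, n₀ = 254, n = 3319; a·n₀/n = 1574·254/3319 = 120.4568; c·n₁/n = 62·3065/3319 = 57.2552
RR_MH = (359.4457 + 120.4568) / (169.9022 + 57.2552) = 479.9024 / 227.1574 = 2.11264

2.11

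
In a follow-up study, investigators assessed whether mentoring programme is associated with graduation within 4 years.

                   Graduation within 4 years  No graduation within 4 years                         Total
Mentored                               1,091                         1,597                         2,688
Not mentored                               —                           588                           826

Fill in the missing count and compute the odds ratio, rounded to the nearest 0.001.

The missing cell is in the unexposed row: 826 − 588 = 238.
So a = 1091, b = 1597, c = 238, d = 588.
OR = (a·d)/(b·c) = (1091 × 588) / (1597 × 238) = 641508 / 380086 = 1.68780

1.688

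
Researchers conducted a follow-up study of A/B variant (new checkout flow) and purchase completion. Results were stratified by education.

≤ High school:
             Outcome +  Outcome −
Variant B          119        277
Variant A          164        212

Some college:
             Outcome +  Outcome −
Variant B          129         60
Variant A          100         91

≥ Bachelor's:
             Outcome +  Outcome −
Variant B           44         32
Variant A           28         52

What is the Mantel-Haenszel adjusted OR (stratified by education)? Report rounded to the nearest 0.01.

OR_MH = Σ(aᵢdᵢ/nᵢ) / Σ(bᵢcᵢ/nᵢ), where nᵢ is the stratum total.
Stratum 1 (≤ High school): n = 772; a·d/n = 119·212/772 = 32.6788; b·c/n = 277·164/772 = 58.8446
Stratum 2 (Some college): n = 380; a·d/n = 129·91/380 = 30.8921; b·c/n = 60·100/380 = 15.7895
Stratum 3 (≥ Bachelor's): n = 156; a·d/n = 44·52/156 = 14.6667; b·c/n = 32·28/156 = 5.7436
OR_MH = (32.6788 + 30.8921 + 14.6667) / (58.8446 + 15.7895 + 5.7436) = 78.2375 / 80.3776 = 0.97337

0.97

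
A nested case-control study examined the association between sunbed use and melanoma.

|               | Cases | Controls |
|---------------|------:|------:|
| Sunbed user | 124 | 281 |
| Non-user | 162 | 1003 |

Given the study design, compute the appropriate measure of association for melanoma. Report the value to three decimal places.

Cells: a = 124, b = 281, c = 162, d = 1003.
This is a nested case-control study: participants were sampled on outcome status, so risks in the source population cannot be estimated directly — relative risk is not valid here. The odds ratio is the appropriate measure.
OR = (a·d)/(b·c) = (124 × 1003) / (281 × 162) = 124372 / 45522 = 2.73213

2.732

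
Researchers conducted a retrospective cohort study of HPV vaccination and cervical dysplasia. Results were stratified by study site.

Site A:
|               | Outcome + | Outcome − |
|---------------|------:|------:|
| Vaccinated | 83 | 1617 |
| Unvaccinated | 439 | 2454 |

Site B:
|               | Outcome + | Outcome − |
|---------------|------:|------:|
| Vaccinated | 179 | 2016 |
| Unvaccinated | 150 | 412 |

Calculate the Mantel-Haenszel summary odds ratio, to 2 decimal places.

OR_MH = Σ(aᵢdᵢ/nᵢ) / Σ(bᵢcᵢ/nᵢ), where nᵢ is the stratum total.
Stratum 1 (Site A): n = 4593; a·d/n = 83·2454/4593 = 44.3462; b·c/n = 1617·439/4593 = 154.5532
Stratum 2 (Site B): n = 2757; a·d/n = 179·412/2757 = 26.7494; b·c/n = 2016·150/2757 = 109.6844
OR_MH = (44.3462 + 26.7494) / (154.5532 + 109.6844) = 71.0955 / 264.2377 = 0.26906

0.27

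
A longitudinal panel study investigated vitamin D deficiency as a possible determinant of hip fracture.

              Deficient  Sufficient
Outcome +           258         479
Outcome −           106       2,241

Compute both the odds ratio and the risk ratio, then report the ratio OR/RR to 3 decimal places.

2.829

Reading the table with exposure as columns: a = 258 (Deficient, case), b = 106 (Deficient, non-case), c = 479 (Sufficient, case), d = 2241.
OR = (258·2241)/(106·479) = 578178/50774 = 11.38728
Risk in exposed = 258/364 = 0.70879; risk in unexposed = 479/2720 = 0.17610; RR = 4.02487
OR/RR = 11.38728 / 4.02487 = 2.82923
The outcome is not rare, so the OR lies further from 1 than the RR.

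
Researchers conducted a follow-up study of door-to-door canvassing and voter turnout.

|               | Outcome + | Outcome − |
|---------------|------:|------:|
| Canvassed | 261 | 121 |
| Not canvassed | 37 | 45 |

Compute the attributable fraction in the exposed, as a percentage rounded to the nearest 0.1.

34.0

Cells: a = 261, b = 121, c = 37, d = 45.
Risk in exposed = 261/382 = 0.68325; risk in unexposed = 37/82 = 0.45122.
RR = 0.68325/0.45122 = 1.51422
AR% = (RR − 1)/RR × 100 = (1.51422 − 1)/1.51422 × 100 = 33.9594%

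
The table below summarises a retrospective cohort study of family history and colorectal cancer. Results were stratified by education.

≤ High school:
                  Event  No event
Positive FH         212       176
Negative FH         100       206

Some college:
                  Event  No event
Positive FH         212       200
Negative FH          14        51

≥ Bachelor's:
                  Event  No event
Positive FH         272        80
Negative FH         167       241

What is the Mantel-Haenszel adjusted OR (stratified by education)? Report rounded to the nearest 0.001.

OR_MH = Σ(aᵢdᵢ/nᵢ) / Σ(bᵢcᵢ/nᵢ), where nᵢ is the stratum total.
Stratum 1 (≤ High school): n = 694; a·d/n = 212·206/694 = 62.9280; b·c/n = 176·100/694 = 25.3602
Stratum 2 (Some college): n = 477; a·d/n = 212·51/477 = 22.6667; b·c/n = 200·14/477 = 5.8700
Stratum 3 (≥ Bachelor's): n = 760; a·d/n = 272·241/760 = 86.2526; b·c/n = 80·167/760 = 17.5789
OR_MH = (62.9280 + 22.6667 + 86.2526) / (25.3602 + 5.8700 + 17.5789) = 171.8473 / 48.8092 = 3.52080

3.521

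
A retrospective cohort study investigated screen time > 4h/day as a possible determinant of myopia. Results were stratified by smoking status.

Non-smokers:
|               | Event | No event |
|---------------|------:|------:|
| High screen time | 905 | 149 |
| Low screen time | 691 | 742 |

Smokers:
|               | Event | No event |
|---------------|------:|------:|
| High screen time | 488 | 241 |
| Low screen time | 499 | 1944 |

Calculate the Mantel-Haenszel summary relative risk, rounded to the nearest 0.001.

2.202

RR_MH = Σ(aᵢ·n₀ᵢ/nᵢ) / Σ(cᵢ·n₁ᵢ/nᵢ), with n₁ᵢ = aᵢ+bᵢ (exposed), n₀ᵢ = cᵢ+dᵢ (unexposed), nᵢ = n₁ᵢ+n₀ᵢ.
Stratum 1 (Non-smokers): n₁ = 1054, n₀ = 1433, n = 2487; a·n₀/n = 905·1433/2487 = 521.4576; c·n₁/n = 691·1054/2487 = 292.8484
Stratum 2 (Smokers): n₁ = 729, n₀ = 2443, n = 3172; a·n₀/n = 488·2443/3172 = 375.8462; c·n₁/n = 499·729/3172 = 114.6819
RR_MH = (521.4576 + 375.8462) / (292.8484 + 114.6819) = 897.3037 / 407.5303 = 2.20181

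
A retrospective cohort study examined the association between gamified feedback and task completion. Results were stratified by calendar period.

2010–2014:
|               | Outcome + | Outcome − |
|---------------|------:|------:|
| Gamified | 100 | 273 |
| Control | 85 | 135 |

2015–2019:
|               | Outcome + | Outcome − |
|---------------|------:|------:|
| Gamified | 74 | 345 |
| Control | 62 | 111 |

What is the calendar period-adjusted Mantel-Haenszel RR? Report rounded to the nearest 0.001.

RR_MH = Σ(aᵢ·n₀ᵢ/nᵢ) / Σ(cᵢ·n₁ᵢ/nᵢ), with n₁ᵢ = aᵢ+bᵢ (exposed), n₀ᵢ = cᵢ+dᵢ (unexposed), nᵢ = n₁ᵢ+n₀ᵢ.
Stratum 1 (2010–2014): n₁ = 373, n₀ = 220, n = 593; a·n₀/n = 100·220/593 = 37.0995; c·n₁/n = 85·373/593 = 53.4654
Stratum 2 (2015–2019): n₁ = 419, n₀ = 173, n = 592; a·n₀/n = 74·173/592 = 21.6250; c·n₁/n = 62·419/592 = 43.8818
RR_MH = (37.0995 + 21.6250) / (53.4654 + 43.8818) = 58.7245 / 97.3472 = 0.60325

0.603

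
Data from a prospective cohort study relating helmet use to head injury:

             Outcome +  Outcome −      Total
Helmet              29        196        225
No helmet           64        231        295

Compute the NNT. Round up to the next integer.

Risk in treated group = 29/225 = 0.12889; risk in control = 64/295 = 0.21695.
Absolute risk reduction = 0.21695 − 0.12889 = 0.08806
NNT = 1 / ARR = 1 / 0.08806 = 11.356 → round up → 12

12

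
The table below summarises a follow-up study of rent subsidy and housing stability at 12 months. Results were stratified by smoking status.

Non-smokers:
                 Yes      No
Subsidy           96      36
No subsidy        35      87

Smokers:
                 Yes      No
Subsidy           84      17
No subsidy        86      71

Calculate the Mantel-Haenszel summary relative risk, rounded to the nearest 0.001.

RR_MH = Σ(aᵢ·n₀ᵢ/nᵢ) / Σ(cᵢ·n₁ᵢ/nᵢ), with n₁ᵢ = aᵢ+bᵢ (exposed), n₀ᵢ = cᵢ+dᵢ (unexposed), nᵢ = n₁ᵢ+n₀ᵢ.
Stratum 1 (Non-smokers): n₁ = 132, n₀ = 122, n = 254; a·n₀/n = 96·122/254 = 46.1102; c·n₁/n = 35·132/254 = 18.1890
Stratum 2 (Smokers): n₁ = 101, n₀ = 157, n = 258; a·n₀/n = 84·157/258 = 51.1163; c·n₁/n = 86·101/258 = 33.6667
RR_MH = (46.1102 + 51.1163) / (18.1890 + 33.6667) = 97.2265 / 51.8556 = 1.87495

1.875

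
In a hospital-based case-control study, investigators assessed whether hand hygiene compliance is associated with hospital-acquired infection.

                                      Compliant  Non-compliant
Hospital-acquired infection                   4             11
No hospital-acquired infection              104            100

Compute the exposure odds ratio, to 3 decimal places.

0.350

Reading the table with exposure as columns: a = 4 (Compliant, case), b = 104 (Compliant, non-case), c = 11 (Non-compliant, case), d = 100.
OR = (a·d)/(b·c) = (4 × 100) / (104 × 11) = 400 / 1144 = 0.34965
Exposure is associated with lower odds of hospital-acquired infection (OR = 0.35 < 1).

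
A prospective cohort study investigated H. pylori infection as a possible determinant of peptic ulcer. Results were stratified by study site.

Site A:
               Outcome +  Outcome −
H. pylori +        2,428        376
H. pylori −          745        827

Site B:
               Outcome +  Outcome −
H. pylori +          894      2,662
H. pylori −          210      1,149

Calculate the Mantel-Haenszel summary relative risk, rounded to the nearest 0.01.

1.78

RR_MH = Σ(aᵢ·n₀ᵢ/nᵢ) / Σ(cᵢ·n₁ᵢ/nᵢ), with n₁ᵢ = aᵢ+bᵢ (exposed), n₀ᵢ = cᵢ+dᵢ (unexposed), nᵢ = n₁ᵢ+n₀ᵢ.
Stratum 1 (Site A): n₁ = 2804, n₀ = 1572, n = 4376; a·n₀/n = 2428·1572/4376 = 872.2157; c·n₁/n = 745·2804/4376 = 477.3720
Stratum 2 (Site B): n₁ = 3556, n₀ = 1359, n = 4915; a·n₀/n = 894·1359/4915 = 247.1915; c·n₁/n = 210·3556/4915 = 151.9349
RR_MH = (872.2157 + 247.1915) / (477.3720 + 151.9349) = 1119.4072 / 629.3069 = 1.77879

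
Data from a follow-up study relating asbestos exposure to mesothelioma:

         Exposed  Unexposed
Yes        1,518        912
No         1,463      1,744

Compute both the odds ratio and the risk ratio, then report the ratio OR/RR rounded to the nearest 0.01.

1.34

Reading the table with exposure as columns: a = 1518 (Exposed, case), b = 1463 (Exposed, non-case), c = 912 (Unexposed, case), d = 1744.
OR = (1518·1744)/(1463·912) = 2647392/1334256 = 1.98417
Risk in exposed = 1518/2981 = 0.50923; risk in unexposed = 912/2656 = 0.34337; RR = 1.48301
OR/RR = 1.98417 / 1.48301 = 1.33794
The outcome is not rare, so the OR lies further from 1 than the RR.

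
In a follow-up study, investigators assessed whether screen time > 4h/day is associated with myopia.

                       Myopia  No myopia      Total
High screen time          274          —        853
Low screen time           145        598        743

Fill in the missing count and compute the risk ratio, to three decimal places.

The missing cell is in the exposed row: 853 − 274 = 579.
So a = 274, b = 579, c = 145, d = 598.
RR = [a/(a+b)] / [c/(c+d)] = (274/853) / (145/743) = 0.32122/0.19515 = 1.64597

1.646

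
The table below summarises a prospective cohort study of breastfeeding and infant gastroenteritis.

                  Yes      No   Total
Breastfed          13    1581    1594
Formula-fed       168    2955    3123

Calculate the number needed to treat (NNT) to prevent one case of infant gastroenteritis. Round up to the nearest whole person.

Risk in treated group = 13/1594 = 0.00816; risk in control = 168/3123 = 0.05379.
Absolute risk reduction = 0.05379 − 0.00816 = 0.04564
NNT = 1 / ARR = 1 / 0.04564 = 21.911 → round up → 22

22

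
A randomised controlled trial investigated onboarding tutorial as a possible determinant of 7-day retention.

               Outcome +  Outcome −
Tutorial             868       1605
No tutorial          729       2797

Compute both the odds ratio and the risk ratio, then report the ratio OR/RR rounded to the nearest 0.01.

1.22

Cells: a = 868, b = 1605, c = 729, d = 2797.
OR = (868·2797)/(1605·729) = 2427796/1170045 = 2.07496
Risk in exposed = 868/2473 = 0.35099; risk in unexposed = 729/3526 = 0.20675; RR = 1.69766
OR/RR = 2.07496 / 1.69766 = 1.22225
The outcome is not rare, so the OR lies further from 1 than the RR.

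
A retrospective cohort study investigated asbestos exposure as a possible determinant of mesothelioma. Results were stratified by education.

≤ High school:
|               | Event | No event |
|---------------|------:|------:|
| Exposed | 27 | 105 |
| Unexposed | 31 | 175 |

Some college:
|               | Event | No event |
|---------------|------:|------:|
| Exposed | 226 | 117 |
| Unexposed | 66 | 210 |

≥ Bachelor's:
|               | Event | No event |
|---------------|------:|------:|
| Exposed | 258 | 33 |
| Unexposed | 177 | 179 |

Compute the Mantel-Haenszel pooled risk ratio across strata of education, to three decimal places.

RR_MH = Σ(aᵢ·n₀ᵢ/nᵢ) / Σ(cᵢ·n₁ᵢ/nᵢ), with n₁ᵢ = aᵢ+bᵢ (exposed), n₀ᵢ = cᵢ+dᵢ (unexposed), nᵢ = n₁ᵢ+n₀ᵢ.
Stratum 1 (≤ High school): n₁ = 132, n₀ = 206, n = 338; a·n₀/n = 27·206/338 = 16.4556; c·n₁/n = 31·132/338 = 12.1065
Stratum 2 (Some college): n₁ = 343, n₀ = 276, n = 619; a·n₀/n = 226·276/619 = 100.7690; c·n₁/n = 66·343/619 = 36.5719
Stratum 3 (≥ Bachelor's): n₁ = 291, n₀ = 356, n = 647; a·n₀/n = 258·356/647 = 141.9598; c·n₁/n = 177·291/647 = 79.6090
RR_MH = (16.4556 + 100.7690 + 141.9598) / (12.1065 + 36.5719 + 79.6090) = 259.1844 / 128.2874 = 2.02034

2.020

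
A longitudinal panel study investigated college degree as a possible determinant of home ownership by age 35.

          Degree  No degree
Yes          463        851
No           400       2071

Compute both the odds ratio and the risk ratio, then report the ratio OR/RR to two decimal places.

1.53

Reading the table with exposure as columns: a = 463 (Degree, case), b = 400 (Degree, non-case), c = 851 (No degree, case), d = 2071.
OR = (463·2071)/(400·851) = 958873/340400 = 2.81690
Risk in exposed = 463/863 = 0.53650; risk in unexposed = 851/2922 = 0.29124; RR = 1.84213
OR/RR = 2.81690 / 1.84213 = 1.52915
The outcome is not rare, so the OR lies further from 1 than the RR.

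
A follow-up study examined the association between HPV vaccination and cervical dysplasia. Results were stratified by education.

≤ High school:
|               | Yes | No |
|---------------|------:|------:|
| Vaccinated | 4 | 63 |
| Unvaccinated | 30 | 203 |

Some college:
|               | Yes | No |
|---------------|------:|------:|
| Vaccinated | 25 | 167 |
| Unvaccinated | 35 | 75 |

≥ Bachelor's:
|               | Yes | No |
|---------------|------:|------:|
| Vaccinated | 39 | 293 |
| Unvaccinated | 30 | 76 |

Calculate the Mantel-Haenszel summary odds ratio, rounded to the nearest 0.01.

0.34

OR_MH = Σ(aᵢdᵢ/nᵢ) / Σ(bᵢcᵢ/nᵢ), where nᵢ is the stratum total.
Stratum 1 (≤ High school): n = 300; a·d/n = 4·203/300 = 2.7067; b·c/n = 63·30/300 = 6.3000
Stratum 2 (Some college): n = 302; a·d/n = 25·75/302 = 6.2086; b·c/n = 167·35/302 = 19.3543
Stratum 3 (≥ Bachelor's): n = 438; a·d/n = 39·76/438 = 6.7671; b·c/n = 293·30/438 = 20.0685
OR_MH = (2.7067 + 6.2086 + 6.7671) / (6.3000 + 19.3543 + 20.0685) = 15.6824 / 45.7228 = 0.34299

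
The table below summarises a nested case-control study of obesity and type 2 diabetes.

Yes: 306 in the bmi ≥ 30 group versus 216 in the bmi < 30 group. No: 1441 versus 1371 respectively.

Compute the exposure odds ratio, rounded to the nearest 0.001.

From the description: a = 306, b = 1441, c = 216, d = 1371.
OR = (a·d)/(b·c) = (306 × 1371) / (1441 × 216) = 419526 / 311256 = 1.34785
The odds of type 2 diabetes are about 1.35 times as high in the bmi ≥ 30 group.

1.348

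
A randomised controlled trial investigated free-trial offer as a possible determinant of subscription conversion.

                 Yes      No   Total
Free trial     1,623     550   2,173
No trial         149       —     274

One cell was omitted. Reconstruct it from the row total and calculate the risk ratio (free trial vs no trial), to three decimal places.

The missing cell is in the unexposed row: 274 − 149 = 125.
So a = 1623, b = 550, c = 149, d = 125.
RR = [a/(a+b)] / [c/(c+d)] = (1623/2173) / (149/274) = 0.74689/0.54380 = 1.37348

1.373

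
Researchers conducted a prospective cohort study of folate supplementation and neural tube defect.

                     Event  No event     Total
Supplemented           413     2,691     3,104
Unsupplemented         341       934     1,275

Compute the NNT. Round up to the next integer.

Risk in treated group = 413/3104 = 0.13305; risk in control = 341/1275 = 0.26745.
Absolute risk reduction = 0.26745 − 0.13305 = 0.13440
NNT = 1 / ARR = 1 / 0.13440 = 7.441 → round up → 8

8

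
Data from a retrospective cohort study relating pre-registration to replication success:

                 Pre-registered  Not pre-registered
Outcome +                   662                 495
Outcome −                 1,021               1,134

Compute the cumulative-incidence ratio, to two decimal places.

1.29

Reading the table with exposure as columns: a = 662 (Pre-registered, case), b = 1021 (Pre-registered, non-case), c = 495 (Not pre-registered, case), d = 1134.
Risk in exposed = 662/1683 = 0.39335; risk in unexposed = 495/1629 = 0.30387.
RR = 0.39335 / 0.30387 = 1.29446
The risk among the exposed is 1.29 times that among the unexposed.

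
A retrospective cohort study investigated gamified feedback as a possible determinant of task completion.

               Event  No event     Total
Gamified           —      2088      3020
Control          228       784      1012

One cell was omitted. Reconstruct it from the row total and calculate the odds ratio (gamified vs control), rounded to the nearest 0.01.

1.53

The missing cell is in the exposed row: 3020 − 2088 = 932.
So a = 932, b = 2088, c = 228, d = 784.
OR = (a·d)/(b·c) = (932 × 784) / (2088 × 228) = 730688 / 476064 = 1.53485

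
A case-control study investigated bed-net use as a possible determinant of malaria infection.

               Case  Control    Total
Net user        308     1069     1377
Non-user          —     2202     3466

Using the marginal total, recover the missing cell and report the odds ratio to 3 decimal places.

The missing cell is in the unexposed row: 3466 − 2202 = 1264.
So a = 308, b = 1069, c = 1264, d = 2202.
OR = (a·d)/(b·c) = (308 × 2202) / (1069 × 1264) = 678216 / 1351216 = 0.50193

0.502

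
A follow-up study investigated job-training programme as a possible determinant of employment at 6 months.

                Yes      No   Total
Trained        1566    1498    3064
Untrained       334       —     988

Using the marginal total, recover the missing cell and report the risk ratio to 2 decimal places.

1.51

The missing cell is in the unexposed row: 988 − 334 = 654.
So a = 1566, b = 1498, c = 334, d = 654.
RR = [a/(a+b)] / [c/(c+d)] = (1566/3064) / (334/988) = 0.51110/0.33806 = 1.51187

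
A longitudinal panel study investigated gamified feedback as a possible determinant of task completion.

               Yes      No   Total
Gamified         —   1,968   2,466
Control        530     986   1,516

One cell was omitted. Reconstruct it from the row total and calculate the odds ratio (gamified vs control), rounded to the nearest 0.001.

0.471

The missing cell is in the exposed row: 2466 − 1968 = 498.
So a = 498, b = 1968, c = 530, d = 986.
OR = (a·d)/(b·c) = (498 × 986) / (1968 × 530) = 491028 / 1043040 = 0.47077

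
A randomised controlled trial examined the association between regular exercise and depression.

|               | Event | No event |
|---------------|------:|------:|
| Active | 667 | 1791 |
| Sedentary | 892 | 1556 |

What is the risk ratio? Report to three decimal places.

0.745

Cells: a = 667, b = 1791, c = 892, d = 1556.
Risk in exposed = 667/2458 = 0.27136; risk in unexposed = 892/2448 = 0.36438.
RR = 0.27136 / 0.36438 = 0.74472
The risk is 26% lower among the exposed than among the unexposed.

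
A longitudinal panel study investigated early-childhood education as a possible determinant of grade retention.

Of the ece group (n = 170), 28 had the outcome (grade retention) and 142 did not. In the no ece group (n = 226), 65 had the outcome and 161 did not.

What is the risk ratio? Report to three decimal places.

0.573

From the description: a = 28, b = 142, c = 65, d = 161.
Risk in exposed = 28/170 = 0.16471; risk in unexposed = 65/226 = 0.28761.
RR = 0.16471 / 0.28761 = 0.57267
The risk is 43% lower among the exposed than among the unexposed.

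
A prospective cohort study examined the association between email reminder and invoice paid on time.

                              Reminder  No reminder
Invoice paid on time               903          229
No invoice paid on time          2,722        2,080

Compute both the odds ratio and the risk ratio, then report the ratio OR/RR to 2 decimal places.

Reading the table with exposure as columns: a = 903 (Reminder, case), b = 2722 (Reminder, non-case), c = 229 (No reminder, case), d = 2080.
OR = (903·2080)/(2722·229) = 1878240/623338 = 3.01320
Risk in exposed = 903/3625 = 0.24910; risk in unexposed = 229/2309 = 0.09918; RR = 2.51170
OR/RR = 3.01320 / 2.51170 = 1.19966
The outcome is not rare, so the OR lies further from 1 than the RR.

1.20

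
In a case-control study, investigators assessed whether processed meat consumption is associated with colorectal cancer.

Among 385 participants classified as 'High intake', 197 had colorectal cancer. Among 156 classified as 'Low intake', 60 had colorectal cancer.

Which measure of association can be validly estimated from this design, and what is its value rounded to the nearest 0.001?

From the description: a = 197, b = 188, c = 60, d = 96.
This is a case-control study: participants were sampled on outcome status, so risks in the source population cannot be estimated directly — relative risk is not valid here. The odds ratio is the appropriate measure.
OR = (a·d)/(b·c) = (197 × 96) / (188 × 60) = 18912 / 11280 = 1.67660

1.677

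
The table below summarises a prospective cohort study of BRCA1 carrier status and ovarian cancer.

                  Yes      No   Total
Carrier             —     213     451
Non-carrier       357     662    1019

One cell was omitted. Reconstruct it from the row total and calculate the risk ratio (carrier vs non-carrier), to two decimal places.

The missing cell is in the exposed row: 451 − 213 = 238.
So a = 238, b = 213, c = 357, d = 662.
RR = [a/(a+b)] / [c/(c+d)] = (238/451) / (357/1019) = 0.52772/0.35034 = 1.50628

1.51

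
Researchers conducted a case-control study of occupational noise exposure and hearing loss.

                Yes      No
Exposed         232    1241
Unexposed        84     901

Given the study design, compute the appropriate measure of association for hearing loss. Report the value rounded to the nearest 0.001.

Cells: a = 232, b = 1241, c = 84, d = 901.
This is a case-control study: participants were sampled on outcome status, so risks in the source population cannot be estimated directly — relative risk is not valid here. The odds ratio is the appropriate measure.
OR = (a·d)/(b·c) = (232 × 901) / (1241 × 84) = 209032 / 104244 = 2.00522

2.005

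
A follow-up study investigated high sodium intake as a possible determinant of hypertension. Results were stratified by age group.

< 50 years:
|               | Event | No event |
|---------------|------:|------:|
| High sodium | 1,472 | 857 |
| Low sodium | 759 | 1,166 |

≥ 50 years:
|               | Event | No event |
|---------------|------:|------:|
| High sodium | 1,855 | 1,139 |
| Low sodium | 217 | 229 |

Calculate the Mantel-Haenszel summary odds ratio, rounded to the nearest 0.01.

OR_MH = Σ(aᵢdᵢ/nᵢ) / Σ(bᵢcᵢ/nᵢ), where nᵢ is the stratum total.
Stratum 1 (< 50 years): n = 4254; a·d/n = 1472·1166/4254 = 403.4678; b·c/n = 857·759/4254 = 152.9062
Stratum 2 (≥ 50 years): n = 3440; a·d/n = 1855·229/3440 = 123.4869; b·c/n = 1139·217/3440 = 71.8497
OR_MH = (403.4678 + 123.4869) / (152.9062 + 71.8497) = 526.9547 / 224.7559 = 2.34456

2.34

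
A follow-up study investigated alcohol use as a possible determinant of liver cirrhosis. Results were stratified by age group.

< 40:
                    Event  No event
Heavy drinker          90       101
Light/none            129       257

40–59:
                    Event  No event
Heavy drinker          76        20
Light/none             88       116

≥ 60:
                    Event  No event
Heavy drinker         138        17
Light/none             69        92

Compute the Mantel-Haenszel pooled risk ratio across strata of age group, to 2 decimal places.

1.74

RR_MH = Σ(aᵢ·n₀ᵢ/nᵢ) / Σ(cᵢ·n₁ᵢ/nᵢ), with n₁ᵢ = aᵢ+bᵢ (exposed), n₀ᵢ = cᵢ+dᵢ (unexposed), nᵢ = n₁ᵢ+n₀ᵢ.
Stratum 1 (< 40): n₁ = 191, n₀ = 386, n = 577; a·n₀/n = 90·386/577 = 60.2080; c·n₁/n = 129·191/577 = 42.7019
Stratum 2 (40–59): n₁ = 96, n₀ = 204, n = 300; a·n₀/n = 76·204/300 = 51.6800; c·n₁/n = 88·96/300 = 28.1600
Stratum 3 (≥ 60): n₁ = 155, n₀ = 161, n = 316; a·n₀/n = 138·161/316 = 70.3101; c·n₁/n = 69·155/316 = 33.8449
RR_MH = (60.2080 + 51.6800 + 70.3101) / (42.7019 + 28.1600 + 33.8449) = 182.1981 / 104.7068 = 1.74008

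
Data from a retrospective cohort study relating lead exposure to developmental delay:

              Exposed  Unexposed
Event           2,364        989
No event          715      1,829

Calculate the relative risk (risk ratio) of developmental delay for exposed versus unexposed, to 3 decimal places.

2.188

Reading the table with exposure as columns: a = 2364 (Exposed, case), b = 715 (Exposed, non-case), c = 989 (Unexposed, case), d = 1829.
Risk in exposed = 2364/3079 = 0.76778; risk in unexposed = 989/2818 = 0.35096.
RR = 0.76778 / 0.35096 = 2.18767
The risk among the exposed is 2.19 times that among the unexposed.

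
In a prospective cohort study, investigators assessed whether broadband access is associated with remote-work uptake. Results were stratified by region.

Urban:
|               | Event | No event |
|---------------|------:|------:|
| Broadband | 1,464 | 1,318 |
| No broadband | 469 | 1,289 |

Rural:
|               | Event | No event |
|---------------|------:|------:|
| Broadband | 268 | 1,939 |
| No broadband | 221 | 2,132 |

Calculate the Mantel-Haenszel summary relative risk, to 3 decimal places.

1.788

RR_MH = Σ(aᵢ·n₀ᵢ/nᵢ) / Σ(cᵢ·n₁ᵢ/nᵢ), with n₁ᵢ = aᵢ+bᵢ (exposed), n₀ᵢ = cᵢ+dᵢ (unexposed), nᵢ = n₁ᵢ+n₀ᵢ.
Stratum 1 (Urban): n₁ = 2782, n₀ = 1758, n = 4540; a·n₀/n = 1464·1758/4540 = 566.8969; c·n₁/n = 469·2782/4540 = 287.3916
Stratum 2 (Rural): n₁ = 2207, n₀ = 2353, n = 4560; a·n₀/n = 268·2353/4560 = 138.2904; c·n₁/n = 221·2207/4560 = 106.9621
RR_MH = (566.8969 + 138.2904) / (287.3916 + 106.9621) = 705.1873 / 394.3537 = 1.78821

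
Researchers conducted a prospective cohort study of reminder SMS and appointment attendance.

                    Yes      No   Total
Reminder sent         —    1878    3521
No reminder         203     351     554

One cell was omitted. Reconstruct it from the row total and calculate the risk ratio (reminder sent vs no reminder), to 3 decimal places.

The missing cell is in the exposed row: 3521 − 1878 = 1643.
So a = 1643, b = 1878, c = 203, d = 351.
RR = [a/(a+b)] / [c/(c+d)] = (1643/3521) / (203/554) = 0.46663/0.36643 = 1.27346

1.273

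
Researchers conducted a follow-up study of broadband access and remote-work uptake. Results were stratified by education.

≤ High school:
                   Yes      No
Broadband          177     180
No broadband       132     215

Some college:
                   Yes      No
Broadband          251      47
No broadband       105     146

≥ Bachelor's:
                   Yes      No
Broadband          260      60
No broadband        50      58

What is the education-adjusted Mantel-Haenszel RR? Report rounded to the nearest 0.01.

RR_MH = Σ(aᵢ·n₀ᵢ/nᵢ) / Σ(cᵢ·n₁ᵢ/nᵢ), with n₁ᵢ = aᵢ+bᵢ (exposed), n₀ᵢ = cᵢ+dᵢ (unexposed), nᵢ = n₁ᵢ+n₀ᵢ.
Stratum 1 (≤ High school): n₁ = 357, n₀ = 347, n = 704; a·n₀/n = 177·347/704 = 87.2429; c·n₁/n = 132·357/704 = 66.9375
Stratum 2 (Some college): n₁ = 298, n₀ = 251, n = 549; a·n₀/n = 251·251/549 = 114.7559; c·n₁/n = 105·298/549 = 56.9945
Stratum 3 (≥ Bachelor's): n₁ = 320, n₀ = 108, n = 428; a·n₀/n = 260·108/428 = 65.6075; c·n₁/n = 50·320/428 = 37.3832
RR_MH = (87.2429 + 114.7559 + 65.6075) / (66.9375 + 56.9945 + 37.3832) = 267.6063 / 161.3152 = 1.65890

1.66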